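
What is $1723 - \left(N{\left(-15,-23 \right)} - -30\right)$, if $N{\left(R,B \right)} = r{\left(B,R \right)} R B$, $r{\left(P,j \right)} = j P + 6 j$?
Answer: $-86282$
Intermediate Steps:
$r{\left(P,j \right)} = 6 j + P j$ ($r{\left(P,j \right)} = P j + 6 j = 6 j + P j$)
$N{\left(R,B \right)} = B R^{2} \left(6 + B\right)$ ($N{\left(R,B \right)} = R \left(6 + B\right) R B = R \left(6 + B\right) B R = B R^{2} \left(6 + B\right)$)
$1723 - \left(N{\left(-15,-23 \right)} - -30\right) = 1723 - \left(- 23 \left(-15\right)^{2} \left(6 - 23\right) - -30\right) = 1723 - \left(\left(-23\right) 225 \left(-17\right) + 30\right) = 1723 - \left(87975 + 30\right) = 1723 - 88005 = -86282$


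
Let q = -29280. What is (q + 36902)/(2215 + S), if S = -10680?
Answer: -7622/8465 ≈ -0.90041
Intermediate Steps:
(q + 36902)/(2215 + S) = (-29280 + 36902)/(2215 - 10680) = 7622/(-8465) = 7622*(-1/8465) = -7622/8465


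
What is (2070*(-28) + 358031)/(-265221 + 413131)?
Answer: 300071/147910 ≈ 2.0287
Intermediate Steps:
(2070*(-28) + 358031)/(-265221 + 413131) = (-57960 + 358031)/147910 = 300071*(1/147910) = 300071/147910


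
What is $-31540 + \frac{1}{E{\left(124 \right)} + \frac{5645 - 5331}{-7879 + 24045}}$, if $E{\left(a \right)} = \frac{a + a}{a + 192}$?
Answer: $- \frac{16196696903}{513549} \approx -31539.0$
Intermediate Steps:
$E{\left(a \right)} = \frac{2 a}{192 + a}$
$-31540 + \frac{1}{E{\left(124 \right)} + \frac{5645 - 5331}{-7879 + 24045}} = -31540 + \frac{1}{2 \cdot 124 \frac{1}{192 + 124} + \frac{5645 - 5331}{-7879 + 24045}} = -31540 + \frac{1}{2 \cdot 124 \cdot \frac{1}{316} + \frac{314}{16166}} = -31540 + \frac{1}{2 \cdot 124 \cdot \frac{1}{316} + 314 \cdot \frac{1}{16166}} = -31540 + \frac{1}{\frac{62}{79} + \frac{157}{8083}} = -31540 + \frac{1}{\frac{513549}{638557}} = -31540 + \frac{638557}{513549} = - \frac{16196696903}{513549}$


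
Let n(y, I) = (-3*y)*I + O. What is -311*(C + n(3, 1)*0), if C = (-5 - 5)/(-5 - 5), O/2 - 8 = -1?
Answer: -311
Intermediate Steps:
O = 14 (O = 16 + 2*(-1) = 16 - 2 = 14)
n(y, I) = 14 - 3*I*y (n(y, I) = (-3*y)*I + 14 = -3*I*y + 14 = 14 - 3*I*y)
C = 1 (C = -10/(-10) = -10*(-1/10) = 1)
-311*(C + n(3, 1)*0) = -311*(1 + (14 - 3*1*3)*0) = -311*(1 + (14 - 9)*0) = -311*(1 + 5*0) = -311*(1 + 0) = -311*1 = -311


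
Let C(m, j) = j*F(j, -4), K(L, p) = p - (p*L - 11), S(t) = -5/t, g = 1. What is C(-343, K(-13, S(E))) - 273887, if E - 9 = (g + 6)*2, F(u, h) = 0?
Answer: -273887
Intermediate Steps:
E = 23 (E = 9 + (1 + 6)*2 = 9 + 7*2 = 9 + 14 = 23)
K(L, p) = 11 + p - L*p (K(L, p) = p - (L*p - 11) = p - (-11 + L*p) = p + (11 - L*p) = 11 + p - L*p)
C(m, j) = 0 (C(m, j) = j*0 = 0)
C(-343, K(-13, S(E))) - 273887 = 0 - 273887 = -273887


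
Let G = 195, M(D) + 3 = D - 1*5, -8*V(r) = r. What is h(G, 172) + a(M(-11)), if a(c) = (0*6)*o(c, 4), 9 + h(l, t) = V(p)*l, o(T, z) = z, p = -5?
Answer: 903/8 ≈ 112.88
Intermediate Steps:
V(r) = -r/8
M(D) = -8 + D (M(D) = -3 + (D - 1*5) = -3 + (D - 5) = -3 + (-5 + D) = -8 + D)
h(l, t) = -9 + 5*l/8 (h(l, t) = -9 + (-⅛*(-5))*l = -9 + 5*l/8)
a(c) = 0 (a(c) = (0*6)*4 = 0*4 = 0)
h(G, 172) + a(M(-11)) = (-9 + (5/8)*195) + 0 = (-9 + 975/8) + 0 = 903/8 + 0 = 903/8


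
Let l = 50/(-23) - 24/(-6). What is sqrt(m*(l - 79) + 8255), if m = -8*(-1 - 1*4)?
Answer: sqrt(2733895)/23 ≈ 71.889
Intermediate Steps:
l = 42/23 (l = 50*(-1/23) - 24*(-1/6) = -50/23 + 4 = 42/23 ≈ 1.8261)
m = 40 (m = -8*(-1 - 4) = -8*(-5) = 40)
sqrt(m*(l - 79) + 8255) = sqrt(40*(42/23 - 79) + 8255) = sqrt(40*(-1775/23) + 8255) = sqrt(-71000/23 + 8255) = sqrt(118865/23) = sqrt(2733895)/23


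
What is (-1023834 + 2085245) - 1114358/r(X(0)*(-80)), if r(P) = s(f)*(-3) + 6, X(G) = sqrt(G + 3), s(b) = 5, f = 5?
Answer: 10667057/9 ≈ 1.1852e+6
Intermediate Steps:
X(G) = sqrt(3 + G)
r(P) = -9 (r(P) = 5*(-3) + 6 = -15 + 6 = -9)
(-1023834 + 2085245) - 1114358/r(X(0)*(-80)) = (-1023834 + 2085245) - 1114358/(-9) = 1061411 - 1114358*(-1/9) = 1061411 + 1114358/9 = 10667057/9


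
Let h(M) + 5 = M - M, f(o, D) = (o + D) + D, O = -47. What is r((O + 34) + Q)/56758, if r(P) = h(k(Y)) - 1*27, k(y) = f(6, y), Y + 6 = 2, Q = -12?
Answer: -16/28379 ≈ -0.00056380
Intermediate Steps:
Y = -4 (Y = -6 + 2 = -4)
f(o, D) = o + 2*D (f(o, D) = (D + o) + D = o + 2*D)
k(y) = 6 + 2*y
h(M) = -5 (h(M) = -5 + (M - M) = -5 + 0 = -5)
r(P) = -32 (r(P) = -5 - 1*27 = -5 - 27 = -32)
r((O + 34) + Q)/56758 = -32/56758 = -32*1/56758 = -16/28379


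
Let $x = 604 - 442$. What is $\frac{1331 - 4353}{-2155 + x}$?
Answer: $\frac{3022}{1993} \approx 1.5163$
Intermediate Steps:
$x = 162$
$\frac{1331 - 4353}{-2155 + x} = \frac{1331 - 4353}{-2155 + 162} = - \frac{3022}{-1993} = \left(-3022\right) \left(- \frac{1}{1993}\right) = \frac{3022}{1993}$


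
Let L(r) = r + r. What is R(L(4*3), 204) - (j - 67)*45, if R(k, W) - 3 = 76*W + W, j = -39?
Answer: 20481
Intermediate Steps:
L(r) = 2*r
R(k, W) = 3 + 77*W (R(k, W) = 3 + (76*W + W) = 3 + 77*W)
R(L(4*3), 204) - (j - 67)*45 = (3 + 77*204) - (-39 - 67)*45 = (3 + 15708) - (-106)*45 = 15711 - 1*(-4770) = 15711 + 4770 = 20481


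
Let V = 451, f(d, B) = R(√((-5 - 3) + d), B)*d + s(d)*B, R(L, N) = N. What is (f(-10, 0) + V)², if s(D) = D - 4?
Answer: 203401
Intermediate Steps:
s(D) = -4 + D
f(d, B) = B*d + B*(-4 + d) (f(d, B) = B*d + (-4 + d)*B = B*d + B*(-4 + d))
(f(-10, 0) + V)² = (2*0*(-2 - 10) + 451)² = (2*0*(-12) + 451)² = (0 + 451)² = 451² = 203401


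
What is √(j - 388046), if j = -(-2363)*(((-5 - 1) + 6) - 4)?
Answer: I*√397498 ≈ 630.47*I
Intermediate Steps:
j = -9452 (j = -(-2363)*((-6 + 6) - 4) = -(-2363)*(0 - 4) = -(-2363)*(-4) = -2363*4 = -9452)
√(j - 388046) = √(-9452 - 388046) = √(-397498) = I*√397498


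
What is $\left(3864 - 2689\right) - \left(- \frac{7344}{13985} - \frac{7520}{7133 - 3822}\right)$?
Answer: $\frac{54537076809}{46304335} \approx 1177.8$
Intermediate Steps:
$\left(3864 - 2689\right) - \left(- \frac{7344}{13985} - \frac{7520}{7133 - 3822}\right) = 1175 - \left(- \frac{7344}{13985} - \frac{7520}{3311}\right) = 1175 + \left(7520 \cdot \frac{1}{3311} + \frac{7344}{13985}\right) = 1175 + \left(\frac{7520}{3311} + \frac{7344}{13985}\right) = 1175 + \frac{129483184}{46304335} = \frac{54537076809}{46304335}$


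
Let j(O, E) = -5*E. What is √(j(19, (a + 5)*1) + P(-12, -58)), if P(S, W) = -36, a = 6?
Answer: I*√91 ≈ 9.5394*I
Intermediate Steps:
√(j(19, (a + 5)*1) + P(-12, -58)) = √(-5*(6 + 5) - 36) = √(-55 - 36) = √(-91) = I*√91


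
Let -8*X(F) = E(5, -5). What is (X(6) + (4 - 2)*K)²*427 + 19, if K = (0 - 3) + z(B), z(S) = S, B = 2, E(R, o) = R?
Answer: 189523/64 ≈ 2961.3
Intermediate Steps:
X(F) = -5/8 (X(F) = -⅛*5 = -5/8)
K = -1 (K = (0 - 3) + 2 = -3 + 2 = -1)
(X(6) + (4 - 2)*K)²*427 + 19 = (-5/8 + (4 - 2)*(-1))²*427 + 19 = (-5/8 + 2*(-1))²*427 + 19 = (-5/8 - 2)²*427 + 19 = (-21/8)²*427 + 19 = (441/64)*427 + 19 = 188307/64 + 19 = 189523/64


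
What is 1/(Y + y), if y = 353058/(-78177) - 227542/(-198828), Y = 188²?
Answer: 370089918/13079210222147 ≈ 2.8296e-5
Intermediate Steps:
Y = 35344
y = -1247839645/370089918 (y = 353058*(-1/78177) - 227542*(-1/198828) = -117686/26059 + 16253/14202 = -1247839645/370089918 ≈ -3.3717)
1/(Y + y) = 1/(35344 - 1247839645/370089918) = 1/(13079210222147/370089918) = 370089918/13079210222147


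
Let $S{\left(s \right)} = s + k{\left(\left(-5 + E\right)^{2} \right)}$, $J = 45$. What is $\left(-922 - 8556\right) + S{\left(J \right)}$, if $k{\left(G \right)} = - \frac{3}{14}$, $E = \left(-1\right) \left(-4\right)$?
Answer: $- \frac{132065}{14} \approx -9433.2$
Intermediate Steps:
$E = 4$
$k{\left(G \right)} = - \frac{3}{14}$ ($k{\left(G \right)} = \left(-3\right) \frac{1}{14} = - \frac{3}{14}$)
$S{\left(s \right)} = - \frac{3}{14} + s$ ($S{\left(s \right)} = s - \frac{3}{14} = - \frac{3}{14} + s$)
$\left(-922 - 8556\right) + S{\left(J \right)} = \left(-922 - 8556\right) + \left(- \frac{3}{14} + 45\right) = -9478 + \frac{627}{14} = - \frac{132065}{14}$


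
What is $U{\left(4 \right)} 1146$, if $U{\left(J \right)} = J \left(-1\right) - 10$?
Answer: $-16044$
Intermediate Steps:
$U{\left(J \right)} = -10 - J$ ($U{\left(J \right)} = - J - 10 = -10 - J$)
$U{\left(4 \right)} 1146 = \left(-10 - 4\right) 1146 = \left(-14\right) 1146 = -16044$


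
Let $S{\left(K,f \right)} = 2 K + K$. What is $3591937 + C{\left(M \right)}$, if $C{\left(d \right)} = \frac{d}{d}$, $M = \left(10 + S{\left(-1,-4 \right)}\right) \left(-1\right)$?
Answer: $3591938$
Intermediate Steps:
$S{\left(K,f \right)} = 3 K$
$M = -7$ ($M = \left(10 + 3 \left(-1\right)\right) \left(-1\right) = \left(10 - 3\right) \left(-1\right) = 7 \left(-1\right) = -7$)
$C{\left(d \right)} = 1$
$3591937 + C{\left(M \right)} = 3591937 + 1 = 3591938$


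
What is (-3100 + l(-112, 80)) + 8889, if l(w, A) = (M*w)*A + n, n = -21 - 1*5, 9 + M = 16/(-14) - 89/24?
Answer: 389609/3 ≈ 1.2987e+5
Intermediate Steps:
M = -2327/168 (M = -9 + (16/(-14) - 89/24) = -9 + (16*(-1/14) - 89*1/24) = -9 + (-8/7 - 89/24) = -9 - 815/168 = -2327/168 ≈ -13.851)
n = -26 (n = -21 - 5 = -26)
l(w, A) = -26 - 2327*A*w/168 (l(w, A) = (-2327*w/168)*A - 26 = -2327*A*w/168 - 26 = -26 - 2327*A*w/168)
(-3100 + l(-112, 80)) + 8889 = (-3100 + (-26 - 2327/168*80*(-112))) + 8889 = (-3100 + (-26 + 372320/3)) + 8889 = (-3100 + 372242/3) + 8889 = 362942/3 + 8889 = 389609/3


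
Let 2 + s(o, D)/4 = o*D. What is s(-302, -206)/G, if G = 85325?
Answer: 49768/17065 ≈ 2.9164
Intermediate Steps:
s(o, D) = -8 + 4*D*o (s(o, D) = -8 + 4*(o*D) = -8 + 4*(D*o) = -8 + 4*D*o)
s(-302, -206)/G = (-8 + 4*(-206)*(-302))/85325 = (-8 + 248848)*(1/85325) = 248840*(1/85325) = 49768/17065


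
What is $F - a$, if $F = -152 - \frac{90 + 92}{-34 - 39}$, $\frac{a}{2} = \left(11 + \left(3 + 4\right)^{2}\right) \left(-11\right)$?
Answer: $\frac{85446}{73} \approx 1170.5$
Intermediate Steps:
$a = -1320$ ($a = 2 \left(11 + \left(3 + 4\right)^{2}\right) \left(-11\right) = 2 \left(11 + 7^{2}\right) \left(-11\right) = 2 \left(11 + 49\right) \left(-11\right) = 2 \cdot 60 \left(-11\right) = 2 \left(-660\right) = -1320$)
$F = - \frac{10914}{73}$ ($F = -152 - \frac{182}{-73} = -152 - 182 \left(- \frac{1}{73}\right) = -152 - - \frac{182}{73} = -152 + \frac{182}{73} = - \frac{10914}{73} \approx -149.51$)
$F - a = - \frac{10914}{73} - -1320 = - \frac{10914}{73} + 1320 = \frac{85446}{73}$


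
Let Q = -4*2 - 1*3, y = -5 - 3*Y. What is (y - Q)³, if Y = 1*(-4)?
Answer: 5832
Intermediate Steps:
Y = -4
y = 7 (y = -5 - 3*(-4) = -5 + 12 = 7)
Q = -11 (Q = -8 - 3 = -11)
(y - Q)³ = (7 - 1*(-11))³ = (7 + 11)³ = 18³ = 5832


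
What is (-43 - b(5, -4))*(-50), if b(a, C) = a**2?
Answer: 3400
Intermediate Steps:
(-43 - b(5, -4))*(-50) = (-43 - 1*5**2)*(-50) = (-43 - 1*25)*(-50) = (-43 - 25)*(-50) = -68*(-50) = 3400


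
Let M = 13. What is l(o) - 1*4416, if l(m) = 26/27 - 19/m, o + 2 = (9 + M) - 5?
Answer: -596201/135 ≈ -4416.3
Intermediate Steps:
o = 15 (o = -2 + ((9 + 13) - 5) = -2 + (22 - 5) = -2 + 17 = 15)
l(m) = 26/27 - 19/m (l(m) = 26*(1/27) - 19/m = 26/27 - 19/m)
l(o) - 1*4416 = (26/27 - 19/15) - 1*4416 = (26/27 - 19*1/15) - 4416 = (26/27 - 19/15) - 4416 = -41/135 - 4416 = -596201/135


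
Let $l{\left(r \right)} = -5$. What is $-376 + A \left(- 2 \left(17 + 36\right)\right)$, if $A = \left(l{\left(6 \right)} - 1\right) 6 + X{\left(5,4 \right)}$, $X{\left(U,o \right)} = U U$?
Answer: $790$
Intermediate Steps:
$X{\left(U,o \right)} = U^{2}$
$A = -11$ ($A = \left(-5 - 1\right) 6 + 5^{2} = \left(-5 - 1\right) 6 + 25 = \left(-6\right) 6 + 25 = -36 + 25 = -11$)
$-376 + A \left(- 2 \left(17 + 36\right)\right) = -376 - 11 \left(- 2 \left(17 + 36\right)\right) = -376 - 11 \left(\left(-2\right) 53\right) = -376 - -1166 = -376 + 1166 = 790$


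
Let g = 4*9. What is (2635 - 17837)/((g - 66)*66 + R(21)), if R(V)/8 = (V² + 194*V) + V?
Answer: -7601/17154 ≈ -0.44310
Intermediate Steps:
g = 36
R(V) = 8*V² + 1560*V (R(V) = 8*((V² + 194*V) + V) = 8*(V² + 195*V) = 8*V² + 1560*V)
(2635 - 17837)/((g - 66)*66 + R(21)) = (2635 - 17837)/((36 - 66)*66 + 8*21*(195 + 21)) = -15202/(-30*66 + 8*21*216) = -15202/(-1980 + 36288) = -15202/34308 = -15202*1/34308 = -7601/17154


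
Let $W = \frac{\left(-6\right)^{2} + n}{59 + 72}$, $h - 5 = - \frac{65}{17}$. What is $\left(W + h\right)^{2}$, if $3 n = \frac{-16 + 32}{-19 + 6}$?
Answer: $\frac{15819602176}{7543443609} \approx 2.0971$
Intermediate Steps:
$n = - \frac{16}{39}$ ($n = \frac{\left(-16 + 32\right) \frac{1}{-19 + 6}}{3} = \frac{16 \frac{1}{-13}}{3} = \frac{16 \left(- \frac{1}{13}\right)}{3} = \frac{1}{3} \left(- \frac{16}{13}\right) = - \frac{16}{39} \approx -0.41026$)
$h = \frac{20}{17}$ ($h = 5 - \frac{65}{17} = \frac{20}{17} \approx 1.1765$)
$W = \frac{1388}{5109}$ ($W = \frac{\left(-6\right)^{2} - \frac{16}{39}}{59 + 72} = \frac{36 - \frac{16}{39}}{131} = \frac{1388}{39} \cdot \frac{1}{131} = \frac{1388}{5109} \approx 0.27168$)
$\left(W + h\right)^{2} = \left(\frac{1388}{5109} + \frac{20}{17}\right)^{2} = \left(\frac{125776}{86853}\right)^{2} = \frac{15819602176}{7543443609}$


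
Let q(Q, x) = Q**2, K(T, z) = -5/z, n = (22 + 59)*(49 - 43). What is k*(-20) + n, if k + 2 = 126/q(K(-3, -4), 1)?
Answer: -5434/5 ≈ -1086.8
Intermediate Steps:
n = 486 (n = 81*6 = 486)
k = 1966/25 (k = -2 + 126/((-5/(-4))**2) = -2 + 126/((-5*(-1/4))**2) = -2 + 126/((5/4)**2) = -2 + 126/(25/16) = -2 + 126*(16/25) = -2 + 2016/25 = 1966/25 ≈ 78.640)
k*(-20) + n = (1966/25)*(-20) + 486 = -7864/5 + 486 = -5434/5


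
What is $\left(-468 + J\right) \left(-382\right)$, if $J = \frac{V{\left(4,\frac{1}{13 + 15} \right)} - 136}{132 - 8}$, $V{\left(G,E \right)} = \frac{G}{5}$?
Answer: $\frac{27774838}{155} \approx 1.7919 \cdot 10^{5}$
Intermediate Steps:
$V{\left(G,E \right)} = \frac{G}{5}$ ($V{\left(G,E \right)} = G \frac{1}{5} = \frac{G}{5}$)
$J = - \frac{169}{155}$ ($J = \frac{\frac{1}{5} \cdot 4 - 136}{132 - 8} = \frac{\frac{4}{5} - 136}{124} = \left(- \frac{676}{5}\right) \frac{1}{124} = - \frac{169}{155} \approx -1.0903$)
$\left(-468 + J\right) \left(-382\right) = \left(-468 - \frac{169}{155}\right) \left(-382\right) = \left(- \frac{72709}{155}\right) \left(-382\right) = \frac{27774838}{155}$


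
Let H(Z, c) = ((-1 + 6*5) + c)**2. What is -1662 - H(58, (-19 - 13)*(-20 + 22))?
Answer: -2887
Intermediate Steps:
H(Z, c) = (29 + c)**2 (H(Z, c) = ((-1 + 30) + c)**2 = (29 + c)**2)
-1662 - H(58, (-19 - 13)*(-20 + 22)) = -1662 - (29 + (-19 - 13)*(-20 + 22))**2 = -1662 - (29 - 32*2)**2 = -1662 - (29 - 64)**2 = -1662 - 1*(-35)**2 = -1662 - 1*1225 = -1662 - 1225 = -2887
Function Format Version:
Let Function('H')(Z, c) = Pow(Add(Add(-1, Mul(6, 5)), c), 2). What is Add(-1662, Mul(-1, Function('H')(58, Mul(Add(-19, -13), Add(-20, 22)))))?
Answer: -2887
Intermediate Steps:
Function('H')(Z, c) = Pow(Add(29, c), 2) (Function('H')(Z, c) = Pow(Add(Add(-1, 30), c), 2) = Pow(Add(29, c), 2))
Add(-1662, Mul(-1, Function('H')(58, Mul(Add(-19, -13), Add(-20, 22))))) = Add(-1662, Mul(-1, Pow(Add(29, Mul(Add(-19, -13), Add(-20, 22))), 2))) = Add(-1662, Mul(-1, Pow(Add(29, Mul(-32, 2)), 2))) = Add(-1662, Mul(-1, Pow(Add(29, -64), 2))) = Add(-1662, Mul(-1, Pow(-35, 2))) = Add(-1662, Mul(-1, 1225)) = Add(-1662, -1225) = -2887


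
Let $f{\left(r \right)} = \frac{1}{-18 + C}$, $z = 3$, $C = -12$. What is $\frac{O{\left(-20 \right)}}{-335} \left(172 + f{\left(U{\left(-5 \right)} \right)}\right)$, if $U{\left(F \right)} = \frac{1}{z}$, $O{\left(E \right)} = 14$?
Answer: $- \frac{539}{75} \approx -7.1867$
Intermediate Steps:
$U{\left(F \right)} = \frac{1}{3}$
$f{\left(r \right)} = - \frac{1}{30}$ ($f{\left(r \right)} = \frac{1}{-18 - 12} = \frac{1}{-30} = - \frac{1}{30}$)
$\frac{O{\left(-20 \right)}}{-335} \left(172 + f{\left(U{\left(-5 \right)} \right)}\right) = \frac{14}{-335} \left(172 - \frac{1}{30}\right) = 14 \left(- \frac{1}{335}\right) \frac{5159}{30} = \left(- \frac{14}{335}\right) \frac{5159}{30} = - \frac{539}{75}$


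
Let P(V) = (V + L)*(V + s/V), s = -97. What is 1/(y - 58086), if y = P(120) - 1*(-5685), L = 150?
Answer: -4/80877 ≈ -4.9458e-5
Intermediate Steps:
P(V) = (150 + V)*(V - 97/V) (P(V) = (V + 150)*(V - 97/V) = (150 + V)*(V - 97/V))
y = 151467/4 (y = (-97 + 120² - 14550/120 + 150*120) - 1*(-5685) = (-97 + 14400 - 14550*1/120 + 18000) + 5685 = (-97 + 14400 - 485/4 + 18000) + 5685 = 128727/4 + 5685 = 151467/4 ≈ 37867.)
1/(y - 58086) = 1/(151467/4 - 58086) = 1/(-80877/4) = -4/80877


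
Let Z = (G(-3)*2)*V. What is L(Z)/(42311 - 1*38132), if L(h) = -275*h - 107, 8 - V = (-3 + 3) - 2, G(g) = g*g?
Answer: -49607/4179 ≈ -11.871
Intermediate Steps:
G(g) = g²
V = 10 (V = 8 - ((-3 + 3) - 2) = 8 - (0 - 2) = 8 - 1*(-2) = 8 + 2 = 10)
Z = 180 (Z = ((-3)²*2)*10 = (9*2)*10 = 18*10 = 180)
L(h) = -107 - 275*h
L(Z)/(42311 - 1*38132) = (-107 - 275*180)/(42311 - 1*38132) = (-107 - 49500)/(42311 - 38132) = -49607/4179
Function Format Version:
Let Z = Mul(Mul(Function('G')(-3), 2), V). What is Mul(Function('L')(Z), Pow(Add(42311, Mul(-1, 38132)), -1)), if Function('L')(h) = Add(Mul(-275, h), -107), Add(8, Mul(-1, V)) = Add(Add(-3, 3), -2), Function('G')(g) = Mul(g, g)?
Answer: Rational(-49607, 4179) ≈ -11.871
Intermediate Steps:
Function('G')(g) = Pow(g, 2)
V = 10 (V = Add(8, Mul(-1, Add(Add(-3, 3), -2))) = Add(8, Mul(-1, Add(0, -2))) = Add(8, Mul(-1, -2)) = Add(8, 2) = 10)
Z = 180 (Z = Mul(Mul(Pow(-3, 2), 2), 10) = Mul(Mul(9, 2), 10) = Mul(18, 10) = 180)
Function('L')(h) = Add(-107, Mul(-275, h))
Mul(Function('L')(Z), Pow(Add(42311, Mul(-1, 38132)), -1)) = Mul(Add(-107, Mul(-275, 180)), Pow(Add(42311, Mul(-1, 38132)), -1)) = Mul(Add(-107, -49500), Pow(Add(42311, -38132), -1)) = Mul(-49607, Pow(4179, -1)) = Mul(-49607, Rational(1, 4179)) = Rational(-49607, 4179)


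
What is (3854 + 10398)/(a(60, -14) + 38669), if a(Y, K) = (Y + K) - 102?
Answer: 14252/38613 ≈ 0.36910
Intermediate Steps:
a(Y, K) = -102 + K + Y (a(Y, K) = (K + Y) - 102 = -102 + K + Y)
(3854 + 10398)/(a(60, -14) + 38669) = (3854 + 10398)/((-102 - 14 + 60) + 38669) = 14252/(-56 + 38669) = 14252/38613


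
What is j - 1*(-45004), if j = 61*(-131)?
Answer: 37013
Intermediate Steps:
j = -7991
j - 1*(-45004) = -7991 - 1*(-45004) = -7991 + 45004 = 37013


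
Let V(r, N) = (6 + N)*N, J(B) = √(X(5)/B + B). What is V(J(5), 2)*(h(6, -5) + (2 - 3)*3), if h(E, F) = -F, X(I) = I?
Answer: 32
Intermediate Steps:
J(B) = √(B + 5/B) (J(B) = √(5/B + B) = √(B + 5/B))
V(r, N) = N*(6 + N)
V(J(5), 2)*(h(6, -5) + (2 - 3)*3) = (2*(6 + 2))*(-1*(-5) + (2 - 3)*3) = (2*8)*(5 - 1*3) = 16*(5 - 3) = 16*2 = 32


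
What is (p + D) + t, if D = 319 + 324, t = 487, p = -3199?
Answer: -2069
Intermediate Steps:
D = 643
(p + D) + t = (-3199 + 643) + 487 = -2556 + 487 = -2069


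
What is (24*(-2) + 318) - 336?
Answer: -66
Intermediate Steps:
(24*(-2) + 318) - 336 = (-48 + 318) - 336 = 270 - 336 = -66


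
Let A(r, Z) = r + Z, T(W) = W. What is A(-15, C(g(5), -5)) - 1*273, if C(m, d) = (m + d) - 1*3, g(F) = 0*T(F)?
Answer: -296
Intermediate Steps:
g(F) = 0 (g(F) = 0*F = 0)
C(m, d) = -3 + d + m (C(m, d) = (d + m) - 3 = -3 + d + m)
A(r, Z) = Z + r
A(-15, C(g(5), -5)) - 1*273 = ((-3 - 5 + 0) - 15) - 1*273 = (-8 - 15) - 273 = -23 - 273 = -296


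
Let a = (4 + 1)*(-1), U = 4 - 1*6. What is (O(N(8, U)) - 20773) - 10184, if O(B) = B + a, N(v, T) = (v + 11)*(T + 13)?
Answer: -30753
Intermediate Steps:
U = -2 (U = 4 - 6 = -2)
a = -5 (a = 5*(-1) = -5)
N(v, T) = (11 + v)*(13 + T)
O(B) = -5 + B (O(B) = B - 5 = -5 + B)
(O(N(8, U)) - 20773) - 10184 = ((-5 + (143 + 11*(-2) + 13*8 - 2*8)) - 20773) - 10184 = ((-5 + (143 - 22 + 104 - 16)) - 20773) - 10184 = ((-5 + 209) - 20773) - 10184 = (204 - 20773) - 10184 = -20569 - 10184 = -30753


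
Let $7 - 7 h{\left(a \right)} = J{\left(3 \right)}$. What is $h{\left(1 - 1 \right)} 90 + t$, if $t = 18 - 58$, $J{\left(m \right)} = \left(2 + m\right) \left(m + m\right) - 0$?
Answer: $- \frac{2350}{7} \approx -335.71$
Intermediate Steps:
$J{\left(m \right)} = 2 m \left(2 + m\right)$ ($J{\left(m \right)} = \left(2 + m\right) 2 m + 0 = 2 m \left(2 + m\right) + 0 = 2 m \left(2 + m\right)$)
$h{\left(a \right)} = - \frac{23}{7}$ ($h{\left(a \right)} = 1 - \frac{2 \cdot 3 \left(2 + 3\right)}{7} = 1 - \frac{2 \cdot 3 \cdot 5}{7} = 1 - \frac{30}{7} = - \frac{23}{7}$)
$t = -40$ ($t = 18 - 58 = -40$)
$h{\left(1 - 1 \right)} 90 + t = \left(- \frac{23}{7}\right) 90 - 40 = - \frac{2070}{7} - 40 = - \frac{2350}{7}$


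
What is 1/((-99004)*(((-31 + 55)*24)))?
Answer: -1/57026304 ≈ -1.7536e-8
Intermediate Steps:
1/((-99004)*(((-31 + 55)*24))) = -1/(99004*(24*24)) = -1/99004/576 = -1/99004*1/576 = -1/57026304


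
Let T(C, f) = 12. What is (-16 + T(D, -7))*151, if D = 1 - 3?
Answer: -604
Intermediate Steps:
D = -2
(-16 + T(D, -7))*151 = (-16 + 12)*151 = -4*151 = -604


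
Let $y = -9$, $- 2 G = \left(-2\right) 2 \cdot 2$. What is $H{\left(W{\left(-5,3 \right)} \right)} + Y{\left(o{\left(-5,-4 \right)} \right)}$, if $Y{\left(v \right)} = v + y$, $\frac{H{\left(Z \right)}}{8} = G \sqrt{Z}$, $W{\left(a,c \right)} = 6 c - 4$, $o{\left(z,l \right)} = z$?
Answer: $-14 + 32 \sqrt{14} \approx 105.73$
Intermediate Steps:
$W{\left(a,c \right)} = -4 + 6 c$
$G = 4$ ($G = - \frac{\left(-2\right) 2 \cdot 2}{2} = - \frac{\left(-4\right) 2}{2} = \left(- \frac{1}{2}\right) \left(-8\right) = 4$)
$H{\left(Z \right)} = 32 \sqrt{Z}$ ($H{\left(Z \right)} = 8 \cdot 4 \sqrt{Z} = 32 \sqrt{Z}$)
$Y{\left(v \right)} = -9 + v$ ($Y{\left(v \right)} = v - 9 = -9 + v$)
$H{\left(W{\left(-5,3 \right)} \right)} + Y{\left(o{\left(-5,-4 \right)} \right)} = 32 \sqrt{-4 + 6 \cdot 3} - 14 = 32 \sqrt{-4 + 18} - 14 = 32 \sqrt{14} - 14 = -14 + 32 \sqrt{14}$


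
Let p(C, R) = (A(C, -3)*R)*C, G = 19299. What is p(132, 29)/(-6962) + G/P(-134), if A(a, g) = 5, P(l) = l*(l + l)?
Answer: -276498021/125009672 ≈ -2.2118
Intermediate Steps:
P(l) = 2*l² (P(l) = l*(2*l) = 2*l²)
p(C, R) = 5*C*R (p(C, R) = (5*R)*C = 5*C*R)
p(132, 29)/(-6962) + G/P(-134) = (5*132*29)/(-6962) + 19299/((2*(-134)²)) = 19140*(-1/6962) + 19299/((2*17956)) = -9570/3481 + 19299/35912 = -276498021/125009672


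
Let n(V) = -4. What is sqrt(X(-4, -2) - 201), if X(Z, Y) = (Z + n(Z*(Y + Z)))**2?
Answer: I*sqrt(137) ≈ 11.705*I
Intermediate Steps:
X(Z, Y) = (-4 + Z)**2 (X(Z, Y) = (Z - 4)**2 = (-4 + Z)**2)
sqrt(X(-4, -2) - 201) = sqrt((-4 - 4)**2 - 201) = sqrt((-8)**2 - 201) = sqrt(64 - 201) = sqrt(-137) = I*sqrt(137)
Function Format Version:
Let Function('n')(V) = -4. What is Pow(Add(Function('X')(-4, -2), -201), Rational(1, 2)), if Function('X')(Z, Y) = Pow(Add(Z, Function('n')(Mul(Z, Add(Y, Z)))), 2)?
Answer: Mul(I, Pow(137, Rational(1, 2))) ≈ Mul(11.705, I)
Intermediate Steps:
Function('X')(Z, Y) = Pow(Add(-4, Z), 2) (Function('X')(Z, Y) = Pow(Add(Z, -4), 2) = Pow(Add(-4, Z), 2))
Pow(Add(Function('X')(-4, -2), -201), Rational(1, 2)) = Pow(Add(Pow(Add(-4, -4), 2), -201), Rational(1, 2)) = Pow(Add(Pow(-8, 2), -201), Rational(1, 2)) = Pow(Add(64, -201), Rational(1, 2)) = Pow(-137, Rational(1, 2)) = Mul(I, Pow(137, Rational(1, 2)))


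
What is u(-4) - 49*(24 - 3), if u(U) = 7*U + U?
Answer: -1061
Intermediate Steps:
u(U) = 8*U
u(-4) - 49*(24 - 3) = 8*(-4) - 49*(24 - 3) = -32 - 49*21 = -32 - 1029 = -1061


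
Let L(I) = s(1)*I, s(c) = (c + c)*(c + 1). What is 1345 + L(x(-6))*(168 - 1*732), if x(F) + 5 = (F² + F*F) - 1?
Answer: -147551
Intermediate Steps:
x(F) = -6 + 2*F² (x(F) = -5 + ((F² + F*F) - 1) = -5 + ((F² + F²) - 1) = -5 + (2*F² - 1) = -5 + (-1 + 2*F²) = -6 + 2*F²)
s(c) = 2*c*(1 + c) (s(c) = (2*c)*(1 + c) = 2*c*(1 + c))
L(I) = 4*I (L(I) = (2*1*(1 + 1))*I = (2*1*2)*I = 4*I)
1345 + L(x(-6))*(168 - 1*732) = 1345 + (4*(-6 + 2*(-6)²))*(168 - 1*732) = 1345 + (4*(-6 + 2*36))*(168 - 732) = 1345 + (4*(-6 + 72))*(-564) = 1345 + (4*66)*(-564) = 1345 + 264*(-564) = 1345 - 148896 = -147551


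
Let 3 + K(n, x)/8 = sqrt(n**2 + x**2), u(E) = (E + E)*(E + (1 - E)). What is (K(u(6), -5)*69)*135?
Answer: 745200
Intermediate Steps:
u(E) = 2*E (u(E) = (2*E)*1 = 2*E)
K(n, x) = -24 + 8*sqrt(n**2 + x**2)
(K(u(6), -5)*69)*135 = ((-24 + 8*sqrt((2*6)**2 + (-5)**2))*69)*135 = ((-24 + 8*sqrt(12**2 + 25))*69)*135 = ((-24 + 8*sqrt(144 + 25))*69)*135 = ((-24 + 8*sqrt(169))*69)*135 = ((-24 + 8*13)*69)*135 = ((-24 + 104)*69)*135 = (80*69)*135 = 5520*135 = 745200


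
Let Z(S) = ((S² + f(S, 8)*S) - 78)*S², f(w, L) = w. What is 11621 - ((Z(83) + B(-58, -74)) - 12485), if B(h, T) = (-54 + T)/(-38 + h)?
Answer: -283065586/3 ≈ -9.4355e+7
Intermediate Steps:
Z(S) = S²*(-78 + 2*S²) (Z(S) = ((S² + S*S) - 78)*S² = ((S² + S²) - 78)*S² = (2*S² - 78)*S² = (-78 + 2*S²)*S² = S²*(-78 + 2*S²))
B(h, T) = (-54 + T)/(-38 + h)
11621 - ((Z(83) + B(-58, -74)) - 12485) = 11621 - ((2*83²*(-39 + 83²) + (-54 - 74)/(-38 - 58)) - 12485) = 11621 - ((2*6889*(-39 + 6889) - 128/(-96)) - 12485) = 11621 - ((2*6889*6850 - 1/96*(-128)) - 12485) = 11621 - ((94379300 + 4/3) - 12485) = 11621 - (283137904/3 - 12485) = 11621 - 1*283100449/3 = 11621 - 283100449/3 = -283065586/3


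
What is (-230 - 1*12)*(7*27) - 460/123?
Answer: -5626234/123 ≈ -45742.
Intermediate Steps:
(-230 - 1*12)*(7*27) - 460/123 = (-230 - 12)*189 - 460*1/123 = -242*189 - 460/123 = -45738 - 460/123 = -5626234/123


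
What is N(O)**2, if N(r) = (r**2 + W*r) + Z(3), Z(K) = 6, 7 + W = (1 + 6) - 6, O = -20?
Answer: 276676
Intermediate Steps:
W = -6 (W = -7 + ((1 + 6) - 6) = -7 + (7 - 6) = -7 + 1 = -6)
N(r) = 6 + r**2 - 6*r (N(r) = (r**2 - 6*r) + 6 = 6 + r**2 - 6*r)
N(O)**2 = (6 + (-20)**2 - 6*(-20))**2 = (6 + 400 + 120)**2 = 526**2 = 276676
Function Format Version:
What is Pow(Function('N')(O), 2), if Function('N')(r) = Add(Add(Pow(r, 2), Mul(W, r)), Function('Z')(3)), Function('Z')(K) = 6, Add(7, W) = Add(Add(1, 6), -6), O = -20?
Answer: 276676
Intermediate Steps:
W = -6 (W = Add(-7, Add(Add(1, 6), -6)) = Add(-7, Add(7, -6)) = Add(-7, 1) = -6)
Function('N')(r) = Add(6, Pow(r, 2), Mul(-6, r)) (Function('N')(r) = Add(Add(Pow(r, 2), Mul(-6, r)), 6) = Add(6, Pow(r, 2), Mul(-6, r)))
Pow(Function('N')(O), 2) = Pow(Add(6, Pow(-20, 2), Mul(-6, -20)), 2) = Pow(Add(6, 400, 120), 2) = Pow(526, 2) = 276676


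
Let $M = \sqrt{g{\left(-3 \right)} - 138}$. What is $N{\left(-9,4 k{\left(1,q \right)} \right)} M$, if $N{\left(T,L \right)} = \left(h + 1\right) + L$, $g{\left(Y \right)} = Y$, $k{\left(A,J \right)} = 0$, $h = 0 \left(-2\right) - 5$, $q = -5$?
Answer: $- 4 i \sqrt{141} \approx - 47.497 i$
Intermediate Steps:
$h = -5$ ($h = 0 - 5 = -5$)
$M = i \sqrt{141}$ ($M = \sqrt{-3 - 138} = \sqrt{-141} = i \sqrt{141} \approx 11.874 i$)
$N{\left(T,L \right)} = -4 + L$ ($N{\left(T,L \right)} = \left(-5 + 1\right) + L = -4 + L$)
$N{\left(-9,4 k{\left(1,q \right)} \right)} M = \left(-4 + 4 \cdot 0\right) i \sqrt{141} = \left(-4 + 0\right) i \sqrt{141} = - 4 i \sqrt{141}$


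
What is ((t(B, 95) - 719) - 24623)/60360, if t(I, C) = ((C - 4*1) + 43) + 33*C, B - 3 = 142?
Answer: -22073/60360 ≈ -0.36569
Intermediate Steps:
B = 145 (B = 3 + 142 = 145)
t(I, C) = 39 + 34*C (t(I, C) = ((C - 4) + 43) + 33*C = ((-4 + C) + 43) + 33*C = (39 + C) + 33*C = 39 + 34*C)
((t(B, 95) - 719) - 24623)/60360 = (((39 + 34*95) - 719) - 24623)/60360 = (((39 + 3230) - 719) - 24623)*(1/60360) = ((3269 - 719) - 24623)*(1/60360) = (2550 - 24623)*(1/60360) = -22073*1/60360 = -22073/60360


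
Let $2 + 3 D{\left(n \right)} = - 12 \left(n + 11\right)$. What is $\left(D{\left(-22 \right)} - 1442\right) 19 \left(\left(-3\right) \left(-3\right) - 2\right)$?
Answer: $- \frac{558068}{3} \approx -1.8602 \cdot 10^{5}$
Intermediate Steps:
$D{\left(n \right)} = - \frac{134}{3} - 4 n$ ($D{\left(n \right)} = - \frac{2}{3} + \frac{\left(-12\right) \left(n + 11\right)}{3} = - \frac{2}{3} + \frac{\left(-12\right) \left(11 + n\right)}{3} = - \frac{2}{3} + \frac{-132 - 12 n}{3} = - \frac{2}{3} - \left(44 + 4 n\right) = - \frac{134}{3} - 4 n$)
$\left(D{\left(-22 \right)} - 1442\right) 19 \left(\left(-3\right) \left(-3\right) - 2\right) = \left(\left(- \frac{134}{3} - -88\right) - 1442\right) 19 \left(\left(-3\right) \left(-3\right) - 2\right) = \left(\left(- \frac{134}{3} + 88\right) - 1442\right) 19 \left(9 - 2\right) = \left(\frac{130}{3} - 1442\right) 19 \cdot 7 = \left(- \frac{4196}{3}\right) 133 = - \frac{558068}{3}$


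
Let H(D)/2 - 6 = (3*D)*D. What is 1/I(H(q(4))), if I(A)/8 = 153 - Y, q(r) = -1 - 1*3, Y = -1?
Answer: 1/1232 ≈ 0.00081169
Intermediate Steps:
q(r) = -4 (q(r) = -1 - 3 = -4)
H(D) = 12 + 6*D**2 (H(D) = 12 + 2*((3*D)*D) = 12 + 2*(3*D**2) = 12 + 6*D**2)
I(A) = 1232 (I(A) = 8*(153 - 1*(-1)) = 8*(153 + 1) = 8*154 = 1232)
1/I(H(q(4))) = 1/1232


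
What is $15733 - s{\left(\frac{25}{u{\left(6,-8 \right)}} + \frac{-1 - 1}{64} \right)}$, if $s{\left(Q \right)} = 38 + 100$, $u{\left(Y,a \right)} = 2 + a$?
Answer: $15595$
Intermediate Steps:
$s{\left(Q \right)} = 138$
$15733 - s{\left(\frac{25}{u{\left(6,-8 \right)}} + \frac{-1 - 1}{64} \right)} = 15733 - 138 = 15595$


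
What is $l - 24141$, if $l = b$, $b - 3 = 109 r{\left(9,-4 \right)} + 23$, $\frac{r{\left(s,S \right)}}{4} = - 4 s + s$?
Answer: $-35887$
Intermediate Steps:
$r{\left(s,S \right)} = - 12 s$ ($r{\left(s,S \right)} = 4 \left(- 4 s + s\right) = 4 \left(- 3 s\right) = - 12 s$)
$b = -11746$ ($b = 3 + \left(109 \left(\left(-12\right) 9\right) + 23\right) = 3 + \left(109 \left(-108\right) + 23\right) = 3 + \left(-11772 + 23\right) = 3 - 11749 = -11746$)
$l = -11746$
$l - 24141 = -11746 - 24141 = -35887$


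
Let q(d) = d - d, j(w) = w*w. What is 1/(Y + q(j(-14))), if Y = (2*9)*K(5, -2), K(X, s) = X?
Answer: 1/90 ≈ 0.011111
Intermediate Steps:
j(w) = w²
q(d) = 0
Y = 90 (Y = (2*9)*5 = 18*5 = 90)
1/(Y + q(j(-14))) = 1/(90 + 0) = 1/90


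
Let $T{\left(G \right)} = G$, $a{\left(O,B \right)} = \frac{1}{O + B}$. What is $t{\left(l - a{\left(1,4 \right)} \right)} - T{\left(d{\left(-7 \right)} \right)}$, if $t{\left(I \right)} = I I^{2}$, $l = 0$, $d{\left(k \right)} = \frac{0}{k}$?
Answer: $- \frac{1}{125} \approx -0.008$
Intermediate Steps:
$a{\left(O,B \right)} = \frac{1}{B + O}$
$d{\left(k \right)} = 0$
$t{\left(I \right)} = I^{3}$
$t{\left(l - a{\left(1,4 \right)} \right)} - T{\left(d{\left(-7 \right)} \right)} = \left(0 - \frac{1}{4 + 1}\right)^{3} - 0 = \left(0 - \frac{1}{5}\right)^{3} + 0 = \left(- \frac{1}{5}\right)^{3} + 0 = - \frac{1}{125} + 0 = - \frac{1}{125}$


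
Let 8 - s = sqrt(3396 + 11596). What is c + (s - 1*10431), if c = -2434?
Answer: -12857 - 4*sqrt(937) ≈ -12979.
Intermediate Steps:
s = 8 - 4*sqrt(937) (s = 8 - sqrt(3396 + 11596) = 8 - sqrt(14992) = 8 - 4*sqrt(937) ≈ -114.44)
c + (s - 1*10431) = -2434 + ((8 - 4*sqrt(937)) - 1*10431) = -2434 + ((8 - 4*sqrt(937)) - 10431) = -2434 + (-10423 - 4*sqrt(937)) = -12857 - 4*sqrt(937)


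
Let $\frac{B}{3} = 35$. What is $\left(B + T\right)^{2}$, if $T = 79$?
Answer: $33856$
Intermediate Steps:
$B = 105$ ($B = 3 \cdot 35 = 105$)
$\left(B + T\right)^{2} = \left(105 + 79\right)^{2} = 184^{2} = 33856$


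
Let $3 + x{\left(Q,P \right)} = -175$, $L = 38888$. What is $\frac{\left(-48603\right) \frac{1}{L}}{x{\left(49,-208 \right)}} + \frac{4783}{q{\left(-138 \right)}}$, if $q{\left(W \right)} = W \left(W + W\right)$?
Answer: $\frac{4369927897}{32955946704} \approx 0.1326$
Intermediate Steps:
$x{\left(Q,P \right)} = -178$ ($x{\left(Q,P \right)} = -3 - 175 = -178$)
$q{\left(W \right)} = 2 W^{2}$ ($q{\left(W \right)} = W 2 W = 2 W^{2}$)
$\frac{\left(-48603\right) \frac{1}{L}}{x{\left(49,-208 \right)}} + \frac{4783}{q{\left(-138 \right)}} = \frac{\left(-48603\right) \frac{1}{38888}}{-178} + \frac{4783}{2 \left(-138\right)^{2}} = \left(-48603\right) \frac{1}{38888} \left(- \frac{1}{178}\right) + \frac{4783}{2 \cdot 19044} = \left(- \frac{48603}{38888}\right) \left(- \frac{1}{178}\right) + \frac{4783}{38088} = \frac{48603}{6922064} + 4783 \cdot \frac{1}{38088} = \frac{48603}{6922064} + \frac{4783}{38088} = \frac{4369927897}{32955946704}$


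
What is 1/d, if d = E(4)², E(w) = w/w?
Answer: 1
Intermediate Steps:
E(w) = 1
d = 1 (d = 1² = 1)
1/d = 1/1 = 1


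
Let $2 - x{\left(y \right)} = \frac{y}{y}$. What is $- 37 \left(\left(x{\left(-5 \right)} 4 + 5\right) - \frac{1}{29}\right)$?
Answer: $- \frac{9620}{29} \approx -331.72$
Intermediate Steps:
$x{\left(y \right)} = 1$ ($x{\left(y \right)} = 2 - \frac{y}{y} = 2 - 1 = 1$)
$- 37 \left(\left(x{\left(-5 \right)} 4 + 5\right) - \frac{1}{29}\right) = - 37 \left(\left(1 \cdot 4 + 5\right) - \frac{1}{29}\right) = - 37 \left(\left(4 + 5\right) - \frac{1}{29}\right) = - 37 \left(9 - \frac{1}{29}\right) = \left(-37\right) \frac{260}{29} = - \frac{9620}{29}$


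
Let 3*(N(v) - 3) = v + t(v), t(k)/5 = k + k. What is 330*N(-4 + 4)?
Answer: 990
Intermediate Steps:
t(k) = 10*k (t(k) = 5*(k + k) = 5*(2*k) = 10*k)
N(v) = 3 + 11*v/3 (N(v) = 3 + (v + 10*v)/3 = 3 + (11*v)/3 = 3 + 11*v/3)
330*N(-4 + 4) = 330*(3 + 11*(-4 + 4)/3) = 330*(3 + (11/3)*0) = 330*(3 + 0) = 330*3 = 990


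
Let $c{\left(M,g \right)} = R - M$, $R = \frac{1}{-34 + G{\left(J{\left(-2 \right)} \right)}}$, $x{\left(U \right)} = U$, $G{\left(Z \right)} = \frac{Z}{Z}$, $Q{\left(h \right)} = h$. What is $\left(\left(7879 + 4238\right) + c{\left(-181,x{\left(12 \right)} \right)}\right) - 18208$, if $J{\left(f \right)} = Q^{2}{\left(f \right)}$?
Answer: $- \frac{195031}{33} \approx -5910.0$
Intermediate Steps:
$J{\left(f \right)} = f^{2}$
$G{\left(Z \right)} = 1$
$R = - \frac{1}{33}$ ($R = \frac{1}{-34 + 1} = \frac{1}{-33} = - \frac{1}{33} \approx -0.030303$)
$c{\left(M,g \right)} = - \frac{1}{33} - M$
$\left(\left(7879 + 4238\right) + c{\left(-181,x{\left(12 \right)} \right)}\right) - 18208 = \left(\left(7879 + 4238\right) - - \frac{5972}{33}\right) - 18208 = \left(12117 + \left(- \frac{1}{33} + 181\right)\right) - 18208 = \left(12117 + \frac{5972}{33}\right) - 18208 = \frac{405833}{33} - 18208 = - \frac{195031}{33}$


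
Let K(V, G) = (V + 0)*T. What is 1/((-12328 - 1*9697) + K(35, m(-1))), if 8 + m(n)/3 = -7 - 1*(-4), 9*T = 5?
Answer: -9/198050 ≈ -4.5443e-5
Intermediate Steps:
T = 5/9 (T = (1/9)*5 = 5/9 ≈ 0.55556)
m(n) = -33 (m(n) = -24 + 3*(-7 - 1*(-4)) = -24 + 3*(-7 + 4) = -24 + 3*(-3) = -24 - 9 = -33)
K(V, G) = 5*V/9 (K(V, G) = (V + 0)*(5/9) = V*(5/9) = 5*V/9)
1/((-12328 - 1*9697) + K(35, m(-1))) = 1/((-12328 - 1*9697) + (5/9)*35) = 1/((-12328 - 9697) + 175/9) = 1/(-22025 + 175/9) = 1/(-198050/9) = -9/198050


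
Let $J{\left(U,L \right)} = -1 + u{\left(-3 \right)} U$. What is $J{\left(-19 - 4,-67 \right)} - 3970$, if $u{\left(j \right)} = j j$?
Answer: $-4178$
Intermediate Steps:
$u{\left(j \right)} = j^{2}$
$J{\left(U,L \right)} = -1 + 9 U$ ($J{\left(U,L \right)} = -1 + \left(-3\right)^{2} U = -1 + 9 U$)
$J{\left(-19 - 4,-67 \right)} - 3970 = \left(-1 + 9 \left(-19 - 4\right)\right) - 3970 = \left(-1 + 9 \left(-23\right)\right) - 3970 = \left(-1 - 207\right) - 3970 = -208 - 3970 = -4178$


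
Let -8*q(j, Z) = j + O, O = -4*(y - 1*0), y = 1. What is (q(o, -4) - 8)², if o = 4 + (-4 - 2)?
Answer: 841/16 ≈ 52.563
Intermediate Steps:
O = -4 (O = -4*(1 - 1*0) = -4*(1 + 0) = -4*1 = -4)
o = -2 (o = 4 - 6 = -2)
q(j, Z) = ½ - j/8 (q(j, Z) = -(j - 4)/8 = -(-4 + j)/8 = ½ - j/8)
(q(o, -4) - 8)² = ((½ - ⅛*(-2)) - 8)² = ((½ + ¼) - 8)² = (¾ - 8)² = (-29/4)² = 841/16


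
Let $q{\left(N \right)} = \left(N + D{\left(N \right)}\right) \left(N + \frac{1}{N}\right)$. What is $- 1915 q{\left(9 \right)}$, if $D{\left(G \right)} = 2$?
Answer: $- \frac{1727330}{9} \approx -1.9193 \cdot 10^{5}$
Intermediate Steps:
$q{\left(N \right)} = \left(2 + N\right) \left(N + \frac{1}{N}\right)$ ($q{\left(N \right)} = \left(N + 2\right) \left(N + \frac{1}{N}\right) = \left(2 + N\right) \left(N + \frac{1}{N}\right)$)
$- 1915 q{\left(9 \right)} = - 1915 \left(1 + 9^{2} + 2 \cdot 9 + \frac{2}{9}\right) = - 1915 \left(1 + 81 + 18 + 2 \cdot \frac{1}{9}\right) = - 1915 \left(1 + 81 + 18 + \frac{2}{9}\right) = \left(-1915\right) \frac{902}{9} = - \frac{1727330}{9}$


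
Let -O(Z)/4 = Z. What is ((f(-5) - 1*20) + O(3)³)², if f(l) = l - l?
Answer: 3055504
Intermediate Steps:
O(Z) = -4*Z
f(l) = 0
((f(-5) - 1*20) + O(3)³)² = ((0 - 1*20) + (-4*3)³)² = ((0 - 20) + (-12)³)² = (-20 - 1728)² = (-1748)² = 3055504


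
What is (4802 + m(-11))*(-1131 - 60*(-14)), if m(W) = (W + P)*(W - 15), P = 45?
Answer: -1140138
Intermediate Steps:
m(W) = (-15 + W)*(45 + W) (m(W) = (W + 45)*(W - 15) = (45 + W)*(-15 + W) = (-15 + W)*(45 + W))
(4802 + m(-11))*(-1131 - 60*(-14)) = (4802 + (-675 + (-11)² + 30*(-11)))*(-1131 - 60*(-14)) = (4802 + (-675 + 121 - 330))*(-1131 + 840) = (4802 - 884)*(-291) = 3918*(-291) = -1140138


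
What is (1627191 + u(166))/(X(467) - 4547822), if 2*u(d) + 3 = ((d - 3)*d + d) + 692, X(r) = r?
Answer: -656459/1818942 ≈ -0.36090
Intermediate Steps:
u(d) = 689/2 + d/2 + d*(-3 + d)/2 (u(d) = -3/2 + (((d - 3)*d + d) + 692)/2 = -3/2 + (((-3 + d)*d + d) + 692)/2 = -3/2 + ((d*(-3 + d) + d) + 692)/2 = -3/2 + ((d + d*(-3 + d)) + 692)/2 = -3/2 + (692 + d + d*(-3 + d))/2 = -3/2 + (346 + d/2 + d*(-3 + d)/2) = 689/2 + d/2 + d*(-3 + d)/2)
(1627191 + u(166))/(X(467) - 4547822) = (1627191 + (689/2 + (1/2)*166**2 - 1*166))/(467 - 4547822) = (1627191 + (689/2 + (1/2)*27556 - 166))/(-4547355) = (1627191 + (689/2 + 13778 - 166))*(-1/4547355) = (1627191 + 27913/2)*(-1/4547355) = (3282295/2)*(-1/4547355) = -656459/1818942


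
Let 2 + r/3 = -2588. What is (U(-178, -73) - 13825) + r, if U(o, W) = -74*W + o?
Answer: -16371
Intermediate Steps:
U(o, W) = o - 74*W
r = -7770 (r = -6 + 3*(-2588) = -6 - 7764 = -7770)
(U(-178, -73) - 13825) + r = ((-178 - 74*(-73)) - 13825) - 7770 = ((-178 + 5402) - 13825) - 7770 = (5224 - 13825) - 7770 = -8601 - 7770 = -16371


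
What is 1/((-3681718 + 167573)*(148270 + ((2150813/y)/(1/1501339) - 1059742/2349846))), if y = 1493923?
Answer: -1755244492929/14247020334843993460579910 ≈ -1.2320e-13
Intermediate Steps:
1/((-3681718 + 167573)*(148270 + ((2150813/y)/(1/1501339) - 1059742/2349846))) = 1/((-3681718 + 167573)*(148270 + ((2150813/1493923)/(1/1501339) - 1059742/2349846))) = 1/(-3514145*(148270 + ((2150813*(1/1493923))/(1/1501339) - 1059742*1/2349846))) = 1/(-3514145*(148270 + ((2150813/1493923)*1501339 - 529871/1174923))) = 1/(-3514145*(148270 + (3229099438607/1493923 - 529871/1174923))) = 1/(-3514145*(148270 + 3793942408119978328/1755244492929)) = 1/(-3514145*4054192509086561158/1755244492929) = 1/(-14247020334843993460579910/1755244492929) = -1755244492929/14247020334843993460579910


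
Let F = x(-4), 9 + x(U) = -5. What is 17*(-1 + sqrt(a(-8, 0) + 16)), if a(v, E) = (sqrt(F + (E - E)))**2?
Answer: -17 + 17*sqrt(2) ≈ 7.0416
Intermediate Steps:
x(U) = -14 (x(U) = -9 - 5 = -14)
F = -14
a(v, E) = -14 (a(v, E) = (sqrt(-14 + (E - E)))**2 = (sqrt(-14 + 0))**2 = (sqrt(-14))**2 = (I*sqrt(14))**2 = -14)
17*(-1 + sqrt(a(-8, 0) + 16)) = 17*(-1 + sqrt(-14 + 16)) = 17*(-1 + sqrt(2)) = -17 + 17*sqrt(2)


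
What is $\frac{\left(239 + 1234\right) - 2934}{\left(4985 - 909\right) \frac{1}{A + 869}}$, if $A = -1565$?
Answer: $\frac{254214}{1019} \approx 249.47$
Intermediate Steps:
$\frac{\left(239 + 1234\right) - 2934}{\left(4985 - 909\right) \frac{1}{A + 869}} = \frac{\left(239 + 1234\right) - 2934}{\left(4985 - 909\right) \frac{1}{-1565 + 869}} = \frac{1473 - 2934}{4076 \frac{1}{-696}} = - \frac{1461}{4076 \left(- \frac{1}{696}\right)} = - \frac{1461}{- \frac{1019}{174}} = \left(-1461\right) \left(- \frac{174}{1019}\right) = \frac{254214}{1019}$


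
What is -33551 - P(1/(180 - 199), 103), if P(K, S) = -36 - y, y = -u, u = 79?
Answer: -33594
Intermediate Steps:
y = -79 (y = -1*79 = -79)
P(K, S) = 43 (P(K, S) = -36 - 1*(-79) = -36 + 79 = 43)
-33551 - P(1/(180 - 199), 103) = -33551 - 1*43 = -33551 - 43 = -33594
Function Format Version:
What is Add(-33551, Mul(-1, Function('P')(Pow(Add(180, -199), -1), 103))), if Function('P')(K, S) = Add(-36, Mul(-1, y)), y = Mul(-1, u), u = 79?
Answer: -33594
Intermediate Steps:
y = -79 (y = Mul(-1, 79) = -79)
Function('P')(K, S) = 43 (Function('P')(K, S) = Add(-36, Mul(-1, -79)) = Add(-36, 79) = 43)
Add(-33551, Mul(-1, Function('P')(Pow(Add(180, -199), -1), 103))) = Add(-33551, Mul(-1, 43)) = Add(-33551, -43) = -33594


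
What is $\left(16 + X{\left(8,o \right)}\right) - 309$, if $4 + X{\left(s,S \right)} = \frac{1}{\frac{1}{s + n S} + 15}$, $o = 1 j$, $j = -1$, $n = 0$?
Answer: $- \frac{35929}{121} \approx -296.93$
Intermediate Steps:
$o = -1$ ($o = 1 \left(-1\right) = -1$)
$X{\left(s,S \right)} = -4 + \frac{1}{15 + \frac{1}{s}}$ ($X{\left(s,S \right)} = -4 + \frac{1}{\frac{1}{s + 0 S} + 15} = -4 + \frac{1}{\frac{1}{s + 0} + 15} = -4 + \frac{1}{\frac{1}{s} + 15} = -4 + \frac{1}{15 + \frac{1}{s}}$)
$\left(16 + X{\left(8,o \right)}\right) - 309 = \left(16 + \frac{-4 - 472}{1 + 15 \cdot 8}\right) - 309 = \left(16 + \frac{-4 - 472}{1 + 120}\right) - 309 = \left(16 + \frac{1}{121} \left(-476\right)\right) - 309 = \left(16 - \frac{476}{121}\right) - 309 = \frac{1460}{121} - 309 = - \frac{35929}{121}$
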